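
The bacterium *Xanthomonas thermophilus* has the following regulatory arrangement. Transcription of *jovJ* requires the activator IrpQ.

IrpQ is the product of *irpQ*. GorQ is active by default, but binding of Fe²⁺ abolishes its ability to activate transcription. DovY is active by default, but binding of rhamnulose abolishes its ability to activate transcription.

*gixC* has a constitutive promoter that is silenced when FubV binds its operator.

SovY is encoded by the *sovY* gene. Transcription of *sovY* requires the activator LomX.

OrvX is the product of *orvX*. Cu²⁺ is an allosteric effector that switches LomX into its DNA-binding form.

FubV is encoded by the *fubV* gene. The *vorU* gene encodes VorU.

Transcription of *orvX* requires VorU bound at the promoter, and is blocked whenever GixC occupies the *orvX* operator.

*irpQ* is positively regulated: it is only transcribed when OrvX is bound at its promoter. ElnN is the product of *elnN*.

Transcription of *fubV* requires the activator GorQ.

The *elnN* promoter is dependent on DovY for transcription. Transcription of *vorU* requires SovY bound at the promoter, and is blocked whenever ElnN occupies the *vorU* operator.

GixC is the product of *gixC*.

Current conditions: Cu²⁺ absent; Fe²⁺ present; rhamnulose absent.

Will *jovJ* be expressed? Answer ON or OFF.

Fe²⁺ is present, so GorQ is inactive.
Required activator GorQ is absent, so *fubV* is not transcribed.
So FubV is not produced.
With no repressor bound, *gixC* is transcribed.
So GixC is produced and active.
Cu²⁺ is absent, so LomX is inactive.
Required activator LomX is absent, so *sovY* is not transcribed.
So SovY is not produced.
Rhamnulose is absent, so DovY is active.
No repressor is bound and DovY is active, so *elnN* is transcribed.
So ElnN is produced and active.
With repressor ElnN bound, *vorU* is not transcribed.
So VorU is not produced.
With repressor GixC bound, *orvX* is not transcribed.
So OrvX is not produced.
Required activator OrvX is absent, so *irpQ* is not transcribed.
So IrpQ is not produced.
Required activator IrpQ is absent, so *jovJ* is not transcribed.

OFF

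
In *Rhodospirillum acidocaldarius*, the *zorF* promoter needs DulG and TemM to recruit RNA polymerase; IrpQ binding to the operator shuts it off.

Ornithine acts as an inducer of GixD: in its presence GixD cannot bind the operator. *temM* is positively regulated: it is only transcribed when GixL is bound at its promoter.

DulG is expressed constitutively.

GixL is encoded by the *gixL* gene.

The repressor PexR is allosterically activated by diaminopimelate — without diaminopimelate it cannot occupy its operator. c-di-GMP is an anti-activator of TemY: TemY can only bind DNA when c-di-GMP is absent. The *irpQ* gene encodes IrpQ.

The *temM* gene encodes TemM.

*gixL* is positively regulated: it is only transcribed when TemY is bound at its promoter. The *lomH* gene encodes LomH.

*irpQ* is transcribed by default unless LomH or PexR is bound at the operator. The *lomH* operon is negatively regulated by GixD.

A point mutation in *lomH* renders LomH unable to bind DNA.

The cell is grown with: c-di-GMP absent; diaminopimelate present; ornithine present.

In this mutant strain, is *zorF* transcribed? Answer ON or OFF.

DulG is produced constitutively and is active.
c-di-GMP is absent, so TemY is active.
No repressor is bound and TemY is active, so *gixL* is transcribed.
So GixL is produced and active.
No repressor is bound and GixL is active, so *temM* is transcribed.
So TemM is produced and active.
LomH is non-functional in this strain, so it has no effect.
Diaminopimelate is present, so PexR is active.
With repressor PexR bound, *irpQ* is not transcribed.
So IrpQ is not produced.
No repressor is bound and DulG and TemM are active, so *zorF* is transcribed.

ON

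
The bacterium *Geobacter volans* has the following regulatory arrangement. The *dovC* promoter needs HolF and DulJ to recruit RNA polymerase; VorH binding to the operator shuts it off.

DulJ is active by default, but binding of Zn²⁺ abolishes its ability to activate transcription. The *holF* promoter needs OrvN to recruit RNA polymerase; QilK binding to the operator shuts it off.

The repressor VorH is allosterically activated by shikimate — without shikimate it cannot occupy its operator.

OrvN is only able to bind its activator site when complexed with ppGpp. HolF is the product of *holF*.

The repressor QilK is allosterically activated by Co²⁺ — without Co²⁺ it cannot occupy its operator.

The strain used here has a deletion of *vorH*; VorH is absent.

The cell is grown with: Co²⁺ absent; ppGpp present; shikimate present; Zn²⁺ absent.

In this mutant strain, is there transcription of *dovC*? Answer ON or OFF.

VorH is non-functional in this strain, so it has no effect.
Co²⁺ is absent, so QilK is inactive.
ppGpp is present, so OrvN is active.
No repressor is bound and OrvN is active, so *holF* is transcribed.
So HolF is produced and active.
Zn²⁺ is absent, so DulJ is active.
No repressor is bound and HolF and DulJ are active, so *dovC* is transcribed.

ON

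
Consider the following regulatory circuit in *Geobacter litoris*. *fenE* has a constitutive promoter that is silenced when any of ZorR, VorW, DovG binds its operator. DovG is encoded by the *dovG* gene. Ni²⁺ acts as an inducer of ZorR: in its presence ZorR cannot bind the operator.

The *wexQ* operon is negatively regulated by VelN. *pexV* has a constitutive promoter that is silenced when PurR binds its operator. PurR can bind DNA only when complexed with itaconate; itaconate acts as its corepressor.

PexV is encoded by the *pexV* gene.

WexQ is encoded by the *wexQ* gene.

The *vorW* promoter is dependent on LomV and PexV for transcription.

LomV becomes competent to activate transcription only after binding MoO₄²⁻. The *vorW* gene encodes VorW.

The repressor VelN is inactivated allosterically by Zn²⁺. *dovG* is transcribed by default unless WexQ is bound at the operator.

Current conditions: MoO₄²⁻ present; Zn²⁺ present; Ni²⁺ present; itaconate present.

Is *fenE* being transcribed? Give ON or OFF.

ON

Ni²⁺ is present, so ZorR is inactive.
MoO₄²⁻ is present, so LomV is active.
Itaconate is present, so PurR is active.
With repressor PurR bound, *pexV* is not transcribed.
So PexV is not produced.
Required activator PexV is absent, so *vorW* is not transcribed.
So VorW is not produced.
Zn²⁺ is present, so VelN is inactive.
With no repressor bound, *wexQ* is transcribed.
So WexQ is produced and active.
With repressor WexQ bound, *dovG* is not transcribed.
So DovG is not produced.
With no repressor bound, *fenE* is transcribed.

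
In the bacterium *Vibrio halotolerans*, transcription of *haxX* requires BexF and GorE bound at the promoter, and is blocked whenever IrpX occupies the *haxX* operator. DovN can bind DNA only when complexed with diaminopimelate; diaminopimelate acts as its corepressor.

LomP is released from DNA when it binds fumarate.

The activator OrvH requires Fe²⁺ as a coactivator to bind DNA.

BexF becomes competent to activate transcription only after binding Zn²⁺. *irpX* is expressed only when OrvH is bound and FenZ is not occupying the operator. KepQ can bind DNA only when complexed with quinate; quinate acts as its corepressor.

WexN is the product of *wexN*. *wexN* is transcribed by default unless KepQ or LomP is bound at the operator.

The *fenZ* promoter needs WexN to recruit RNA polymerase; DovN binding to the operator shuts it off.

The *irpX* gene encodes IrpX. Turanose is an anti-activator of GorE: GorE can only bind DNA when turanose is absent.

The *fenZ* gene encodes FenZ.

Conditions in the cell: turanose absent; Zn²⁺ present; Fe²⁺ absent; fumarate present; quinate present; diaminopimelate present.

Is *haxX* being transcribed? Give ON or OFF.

ON

Zn²⁺ is present, so BexF is active.
Turanose is absent, so GorE is active.
Quinate is present, so KepQ is active.
Fumarate is present, so LomP is inactive.
With repressor KepQ bound, *wexN* is not transcribed.
So WexN is not produced.
Diaminopimelate is present, so DovN is active.
With repressor DovN bound, *fenZ* is not transcribed.
So FenZ is not produced.
Fe²⁺ is absent, so OrvH is inactive.
Required activator OrvH is absent, so *irpX* is not transcribed.
So IrpX is not produced.
No repressor is bound and BexF and GorE are active, so *haxX* is transcribed.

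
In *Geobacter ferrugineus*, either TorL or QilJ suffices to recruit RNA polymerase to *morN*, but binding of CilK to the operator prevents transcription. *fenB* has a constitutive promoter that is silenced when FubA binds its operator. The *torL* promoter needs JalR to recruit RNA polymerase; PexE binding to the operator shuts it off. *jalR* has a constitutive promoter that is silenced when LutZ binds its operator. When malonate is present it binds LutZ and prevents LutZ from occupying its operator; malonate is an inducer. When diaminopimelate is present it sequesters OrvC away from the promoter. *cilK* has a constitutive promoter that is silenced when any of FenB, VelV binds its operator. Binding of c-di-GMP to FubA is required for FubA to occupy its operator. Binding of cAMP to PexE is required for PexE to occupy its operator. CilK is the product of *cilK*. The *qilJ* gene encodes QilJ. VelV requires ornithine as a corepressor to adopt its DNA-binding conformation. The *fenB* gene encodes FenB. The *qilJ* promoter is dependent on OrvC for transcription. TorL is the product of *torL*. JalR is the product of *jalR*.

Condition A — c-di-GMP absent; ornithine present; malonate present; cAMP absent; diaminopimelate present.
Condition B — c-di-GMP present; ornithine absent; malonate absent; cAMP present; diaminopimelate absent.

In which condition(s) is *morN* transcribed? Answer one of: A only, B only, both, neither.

Condition A:
c-di-GMP is absent, so FubA is inactive.
With no repressor bound, *fenB* is transcribed.
So FenB is produced and active.
Ornithine is present, so VelV is active.
With repressor FenB bound, *cilK* is not transcribed.
So CilK is not produced.
Malonate is present, so LutZ is inactive.
With no repressor bound, *jalR* is transcribed.
So JalR is produced and active.
cAMP is absent, so PexE is inactive.
No repressor is bound and JalR is active, so *torL* is transcribed.
So TorL is produced and active.
Diaminopimelate is present, so OrvC is inactive.
Required activator OrvC is absent, so *qilJ* is not transcribed.
So QilJ is not produced.
Activator TorL is present, so *morN* is transcribed.
→ *morN* is ON in A.
Condition B:
c-di-GMP is present, so FubA is active.
With repressor FubA bound, *fenB* is not transcribed.
So FenB is not produced.
Ornithine is absent, so VelV is inactive.
With no repressor bound, *cilK* is transcribed.
So CilK is produced and active.
Malonate is absent, so LutZ is active.
With repressor LutZ bound, *jalR* is not transcribed.
So JalR is not produced.
cAMP is present, so PexE is active.
With repressor PexE bound, *torL* is not transcribed.
So TorL is not produced.
Diaminopimelate is absent, so OrvC is active.
No repressor is bound and OrvC is active, so *qilJ* is transcribed.
So QilJ is produced and active.
With repressor CilK bound, *morN* is not transcribed.
→ *morN* is OFF in B.

A only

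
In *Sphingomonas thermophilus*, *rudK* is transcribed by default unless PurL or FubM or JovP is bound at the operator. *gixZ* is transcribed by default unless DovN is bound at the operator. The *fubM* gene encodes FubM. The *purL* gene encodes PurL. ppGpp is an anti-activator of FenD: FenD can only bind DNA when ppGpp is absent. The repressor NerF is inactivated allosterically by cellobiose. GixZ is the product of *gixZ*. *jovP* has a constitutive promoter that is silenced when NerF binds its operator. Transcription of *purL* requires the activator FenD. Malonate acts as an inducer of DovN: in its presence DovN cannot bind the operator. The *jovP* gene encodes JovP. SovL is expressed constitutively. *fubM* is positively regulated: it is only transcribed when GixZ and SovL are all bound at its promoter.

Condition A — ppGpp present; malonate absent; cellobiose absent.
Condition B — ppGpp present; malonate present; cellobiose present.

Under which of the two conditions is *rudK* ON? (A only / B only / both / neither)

A only

Condition A:
ppGpp is present, so FenD is inactive.
Required activator FenD is absent, so *purL* is not transcribed.
So PurL is not produced.
Malonate is absent, so DovN is active.
With repressor DovN bound, *gixZ* is not transcribed.
So GixZ is not produced.
SovL is produced constitutively and is active.
Required activator GixZ is absent, so *fubM* is not transcribed.
So FubM is not produced.
Cellobiose is absent, so NerF is active.
With repressor NerF bound, *jovP* is not transcribed.
So JovP is not produced.
With no repressor bound, *rudK* is transcribed.
→ *rudK* is ON in A.
Condition B:
ppGpp is present, so FenD is inactive.
Required activator FenD is absent, so *purL* is not transcribed.
So PurL is not produced.
Malonate is present, so DovN is inactive.
With no repressor bound, *gixZ* is transcribed.
So GixZ is produced and active.
SovL is produced constitutively and is active.
No repressor is bound and GixZ and SovL are active, so *fubM* is transcribed.
So FubM is produced and active.
Cellobiose is present, so NerF is inactive.
With no repressor bound, *jovP* is transcribed.
So JovP is produced and active.
With repressor FubM bound, *rudK* is not transcribed.
→ *rudK* is OFF in B.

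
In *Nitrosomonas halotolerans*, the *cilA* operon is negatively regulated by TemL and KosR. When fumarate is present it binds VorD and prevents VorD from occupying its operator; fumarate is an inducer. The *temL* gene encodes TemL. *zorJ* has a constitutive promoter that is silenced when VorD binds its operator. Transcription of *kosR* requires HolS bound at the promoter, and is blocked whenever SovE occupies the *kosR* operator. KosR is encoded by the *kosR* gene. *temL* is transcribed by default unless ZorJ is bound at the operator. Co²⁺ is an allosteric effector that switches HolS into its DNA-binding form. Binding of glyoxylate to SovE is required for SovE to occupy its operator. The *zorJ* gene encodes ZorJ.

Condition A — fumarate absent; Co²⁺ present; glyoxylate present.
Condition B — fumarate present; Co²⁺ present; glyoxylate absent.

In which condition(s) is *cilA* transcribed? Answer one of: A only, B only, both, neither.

Condition A:
Fumarate is absent, so VorD is active.
With repressor VorD bound, *zorJ* is not transcribed.
So ZorJ is not produced.
With no repressor bound, *temL* is transcribed.
So TemL is produced and active.
Co²⁺ is present, so HolS is active.
Glyoxylate is present, so SovE is active.
With repressor SovE bound, *kosR* is not transcribed.
So KosR is not produced.
With repressor TemL bound, *cilA* is not transcribed.
→ *cilA* is OFF in A.
Condition B:
Fumarate is present, so VorD is inactive.
With no repressor bound, *zorJ* is transcribed.
So ZorJ is produced and active.
With repressor ZorJ bound, *temL* is not transcribed.
So TemL is not produced.
Co²⁺ is present, so HolS is active.
Glyoxylate is absent, so SovE is inactive.
No repressor is bound and HolS is active, so *kosR* is transcribed.
So KosR is produced and active.
With repressor KosR bound, *cilA* is not transcribed.
→ *cilA* is OFF in B.

neither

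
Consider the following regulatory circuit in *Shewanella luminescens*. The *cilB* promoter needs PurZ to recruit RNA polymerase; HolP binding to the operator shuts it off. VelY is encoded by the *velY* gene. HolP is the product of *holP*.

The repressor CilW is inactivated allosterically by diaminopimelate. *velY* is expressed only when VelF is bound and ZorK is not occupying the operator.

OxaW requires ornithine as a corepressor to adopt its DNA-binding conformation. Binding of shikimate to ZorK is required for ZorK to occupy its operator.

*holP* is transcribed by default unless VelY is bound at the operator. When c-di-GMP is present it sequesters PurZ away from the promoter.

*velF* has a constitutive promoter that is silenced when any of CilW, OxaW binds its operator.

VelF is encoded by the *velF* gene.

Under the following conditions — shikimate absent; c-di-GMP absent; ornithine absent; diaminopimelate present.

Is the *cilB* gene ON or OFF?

ON

c-di-GMP is absent, so PurZ is active.
Diaminopimelate is present, so CilW is inactive.
Ornithine is absent, so OxaW is inactive.
With no repressor bound, *velF* is transcribed.
So VelF is produced and active.
Shikimate is absent, so ZorK is inactive.
No repressor is bound and VelF is active, so *velY* is transcribed.
So VelY is produced and active.
With repressor VelY bound, *holP* is not transcribed.
So HolP is not produced.
No repressor is bound and PurZ is active, so *cilB* is transcribed.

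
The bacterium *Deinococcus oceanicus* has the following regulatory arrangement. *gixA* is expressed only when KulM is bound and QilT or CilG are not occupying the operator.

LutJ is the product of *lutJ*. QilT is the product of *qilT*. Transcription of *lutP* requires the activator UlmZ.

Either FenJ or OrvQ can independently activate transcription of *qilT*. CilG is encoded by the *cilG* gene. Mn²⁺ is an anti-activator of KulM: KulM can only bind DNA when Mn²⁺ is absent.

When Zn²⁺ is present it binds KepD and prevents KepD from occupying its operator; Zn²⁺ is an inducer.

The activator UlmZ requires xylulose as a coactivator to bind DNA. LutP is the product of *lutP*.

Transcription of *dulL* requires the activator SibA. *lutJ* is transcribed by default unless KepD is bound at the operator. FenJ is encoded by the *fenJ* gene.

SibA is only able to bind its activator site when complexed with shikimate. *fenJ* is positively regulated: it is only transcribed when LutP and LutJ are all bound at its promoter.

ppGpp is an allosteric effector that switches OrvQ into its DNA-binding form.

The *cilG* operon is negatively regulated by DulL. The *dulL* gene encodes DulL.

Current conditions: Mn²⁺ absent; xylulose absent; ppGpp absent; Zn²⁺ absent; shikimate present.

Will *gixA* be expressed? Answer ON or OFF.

Xylulose is absent, so UlmZ is inactive.
Required activator UlmZ is absent, so *lutP* is not transcribed.
So LutP is not produced.
Zn²⁺ is absent, so KepD is active.
With repressor KepD bound, *lutJ* is not transcribed.
So LutJ is not produced.
Required activator LutP is absent, so *fenJ* is not transcribed.
So FenJ is not produced.
ppGpp is absent, so OrvQ is inactive.
No activator is available at the *qilT* promoter, so *qilT* is not transcribed.
So QilT is not produced.
Mn²⁺ is absent, so KulM is active.
Shikimate is present, so SibA is active.
No repressor is bound and SibA is active, so *dulL* is transcribed.
So DulL is produced and active.
With repressor DulL bound, *cilG* is not transcribed.
So CilG is not produced.
No repressor is bound and KulM is active, so *gixA* is transcribed.

ON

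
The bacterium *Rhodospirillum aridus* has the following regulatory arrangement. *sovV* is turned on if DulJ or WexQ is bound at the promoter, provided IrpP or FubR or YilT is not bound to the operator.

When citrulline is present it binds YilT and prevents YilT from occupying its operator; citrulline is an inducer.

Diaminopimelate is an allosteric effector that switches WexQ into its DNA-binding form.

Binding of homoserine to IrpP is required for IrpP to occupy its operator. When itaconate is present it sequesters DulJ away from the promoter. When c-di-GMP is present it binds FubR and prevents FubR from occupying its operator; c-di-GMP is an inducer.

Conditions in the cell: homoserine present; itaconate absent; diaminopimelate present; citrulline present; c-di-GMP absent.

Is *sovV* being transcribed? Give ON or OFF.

OFF

Itaconate is absent, so DulJ is active.
Homoserine is present, so IrpP is active.
c-di-GMP is absent, so FubR is active.
Diaminopimelate is present, so WexQ is active.
Citrulline is present, so YilT is inactive.
With repressor IrpP bound, *sovV* is not transcribed.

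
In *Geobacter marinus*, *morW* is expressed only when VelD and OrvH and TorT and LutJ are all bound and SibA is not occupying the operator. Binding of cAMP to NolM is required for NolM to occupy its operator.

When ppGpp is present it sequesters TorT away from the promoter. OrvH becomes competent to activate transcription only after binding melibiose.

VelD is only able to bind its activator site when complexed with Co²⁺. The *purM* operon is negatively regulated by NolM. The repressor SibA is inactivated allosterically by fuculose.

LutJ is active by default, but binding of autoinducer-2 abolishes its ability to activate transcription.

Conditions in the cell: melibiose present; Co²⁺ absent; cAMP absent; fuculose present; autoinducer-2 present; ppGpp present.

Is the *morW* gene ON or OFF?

Fuculose is present, so SibA is inactive.
Co²⁺ is absent, so VelD is inactive.
Melibiose is present, so OrvH is active.
ppGpp is present, so TorT is inactive.
Autoinducer-2 is present, so LutJ is inactive.
Required activator VelD is absent, so *morW* is not transcribed.

OFF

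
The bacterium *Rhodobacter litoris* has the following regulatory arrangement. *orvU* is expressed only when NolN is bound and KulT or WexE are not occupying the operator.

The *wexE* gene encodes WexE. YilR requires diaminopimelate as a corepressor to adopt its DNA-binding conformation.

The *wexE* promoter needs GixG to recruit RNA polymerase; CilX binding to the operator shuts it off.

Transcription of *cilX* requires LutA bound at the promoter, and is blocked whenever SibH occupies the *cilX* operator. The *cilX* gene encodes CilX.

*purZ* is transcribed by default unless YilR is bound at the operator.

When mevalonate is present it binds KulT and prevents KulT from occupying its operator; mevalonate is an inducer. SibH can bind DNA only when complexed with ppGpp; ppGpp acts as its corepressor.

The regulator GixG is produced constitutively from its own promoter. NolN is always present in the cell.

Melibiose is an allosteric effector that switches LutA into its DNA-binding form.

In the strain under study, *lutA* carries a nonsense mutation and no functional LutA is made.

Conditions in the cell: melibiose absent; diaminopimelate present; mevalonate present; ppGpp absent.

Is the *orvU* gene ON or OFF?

OFF

NolN is produced constitutively and is active.
Mevalonate is present, so KulT is inactive.
GixG is produced constitutively and is active.
LutA is non-functional in this strain, so it has no effect.
ppGpp is absent, so SibH is inactive.
Required activator LutA is absent, so *cilX* is not transcribed.
So CilX is not produced.
No repressor is bound and GixG is active, so *wexE* is transcribed.
So WexE is produced and active.
With repressor WexE bound, *orvU* is not transcribed.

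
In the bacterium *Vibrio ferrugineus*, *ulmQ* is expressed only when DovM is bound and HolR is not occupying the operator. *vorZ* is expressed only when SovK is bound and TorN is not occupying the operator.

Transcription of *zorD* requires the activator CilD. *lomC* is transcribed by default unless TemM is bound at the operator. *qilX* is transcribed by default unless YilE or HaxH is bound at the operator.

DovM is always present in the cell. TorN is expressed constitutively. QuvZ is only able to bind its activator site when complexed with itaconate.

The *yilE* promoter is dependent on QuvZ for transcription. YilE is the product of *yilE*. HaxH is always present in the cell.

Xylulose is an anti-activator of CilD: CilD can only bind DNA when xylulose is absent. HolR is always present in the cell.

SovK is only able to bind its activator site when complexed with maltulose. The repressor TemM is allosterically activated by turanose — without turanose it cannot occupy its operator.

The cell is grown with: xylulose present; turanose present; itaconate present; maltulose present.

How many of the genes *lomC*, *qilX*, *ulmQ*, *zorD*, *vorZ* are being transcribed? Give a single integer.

0

Turanose is present, so TemM is active.
With repressor TemM bound, *lomC* is not transcribed.
→ *lomC* is OFF.
Itaconate is present, so QuvZ is active.
No repressor is bound and QuvZ is active, so *yilE* is transcribed.
So YilE is produced and active.
HaxH is produced constitutively and is active.
With repressor YilE bound, *qilX* is not transcribed.
→ *qilX* is OFF.
DovM is produced constitutively and is active.
HolR is produced constitutively and is active.
With repressor HolR bound, *ulmQ* is not transcribed.
→ *ulmQ* is OFF.
Xylulose is present, so CilD is inactive.
Required activator CilD is absent, so *zorD* is not transcribed.
→ *zorD* is OFF.
Maltulose is present, so SovK is active.
TorN is produced constitutively and is active.
With repressor TorN bound, *vorZ* is not transcribed.
→ *vorZ* is OFF.
0 of the 5 genes are transcribed.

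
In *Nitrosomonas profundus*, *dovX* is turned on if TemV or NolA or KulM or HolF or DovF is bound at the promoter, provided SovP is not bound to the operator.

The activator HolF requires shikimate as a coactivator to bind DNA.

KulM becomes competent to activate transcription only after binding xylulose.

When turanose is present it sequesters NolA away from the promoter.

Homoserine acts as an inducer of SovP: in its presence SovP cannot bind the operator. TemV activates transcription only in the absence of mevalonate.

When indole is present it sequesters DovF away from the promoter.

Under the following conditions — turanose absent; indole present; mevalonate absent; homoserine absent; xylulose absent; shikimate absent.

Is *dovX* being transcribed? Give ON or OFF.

OFF

Mevalonate is absent, so TemV is active.
Homoserine is absent, so SovP is active.
Turanose is absent, so NolA is active.
Xylulose is absent, so KulM is inactive.
Shikimate is absent, so HolF is inactive.
Indole is present, so DovF is inactive.
With repressor SovP bound, *dovX* is not transcribed.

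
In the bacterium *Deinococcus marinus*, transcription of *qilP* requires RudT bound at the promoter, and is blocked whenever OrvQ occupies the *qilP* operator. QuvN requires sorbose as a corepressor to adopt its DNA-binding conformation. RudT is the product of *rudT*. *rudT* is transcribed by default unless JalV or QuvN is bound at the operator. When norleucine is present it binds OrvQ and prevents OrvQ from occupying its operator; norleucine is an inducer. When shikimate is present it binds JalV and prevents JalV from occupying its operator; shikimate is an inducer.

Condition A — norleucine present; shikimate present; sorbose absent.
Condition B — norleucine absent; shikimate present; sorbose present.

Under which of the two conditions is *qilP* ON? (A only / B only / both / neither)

A only

Condition A:
Norleucine is present, so OrvQ is inactive.
Shikimate is present, so JalV is inactive.
Sorbose is absent, so QuvN is inactive.
With no repressor bound, *rudT* is transcribed.
So RudT is produced and active.
No repressor is bound and RudT is active, so *qilP* is transcribed.
→ *qilP* is ON in A.
Condition B:
Norleucine is absent, so OrvQ is active.
Shikimate is present, so JalV is inactive.
Sorbose is present, so QuvN is active.
With repressor QuvN bound, *rudT* is not transcribed.
So RudT is not produced.
With repressor OrvQ bound, *qilP* is not transcribed.
→ *qilP* is OFF in B.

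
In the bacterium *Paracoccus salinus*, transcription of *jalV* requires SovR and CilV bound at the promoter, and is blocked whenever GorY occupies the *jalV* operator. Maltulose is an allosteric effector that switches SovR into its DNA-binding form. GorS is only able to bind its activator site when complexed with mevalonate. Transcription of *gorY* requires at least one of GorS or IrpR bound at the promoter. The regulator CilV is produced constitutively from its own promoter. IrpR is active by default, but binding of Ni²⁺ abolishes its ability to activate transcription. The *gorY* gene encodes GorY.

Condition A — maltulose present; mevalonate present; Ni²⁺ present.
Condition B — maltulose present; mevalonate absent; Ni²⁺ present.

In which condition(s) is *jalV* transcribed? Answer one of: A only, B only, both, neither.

B only

Condition A:
Maltulose is present, so SovR is active.
Mevalonate is present, so GorS is active.
Ni²⁺ is present, so IrpR is inactive.
Activator GorS is present, so *gorY* is transcribed.
So GorY is produced and active.
CilV is produced constitutively and is active.
With repressor GorY bound, *jalV* is not transcribed.
→ *jalV* is OFF in A.
Condition B:
Maltulose is present, so SovR is active.
Mevalonate is absent, so GorS is inactive.
Ni²⁺ is present, so IrpR is inactive.
No activator is available at the *gorY* promoter, so *gorY* is not transcribed.
So GorY is not produced.
CilV is produced constitutively and is active.
No repressor is bound and SovR and CilV are active, so *jalV* is transcribed.
→ *jalV* is ON in B.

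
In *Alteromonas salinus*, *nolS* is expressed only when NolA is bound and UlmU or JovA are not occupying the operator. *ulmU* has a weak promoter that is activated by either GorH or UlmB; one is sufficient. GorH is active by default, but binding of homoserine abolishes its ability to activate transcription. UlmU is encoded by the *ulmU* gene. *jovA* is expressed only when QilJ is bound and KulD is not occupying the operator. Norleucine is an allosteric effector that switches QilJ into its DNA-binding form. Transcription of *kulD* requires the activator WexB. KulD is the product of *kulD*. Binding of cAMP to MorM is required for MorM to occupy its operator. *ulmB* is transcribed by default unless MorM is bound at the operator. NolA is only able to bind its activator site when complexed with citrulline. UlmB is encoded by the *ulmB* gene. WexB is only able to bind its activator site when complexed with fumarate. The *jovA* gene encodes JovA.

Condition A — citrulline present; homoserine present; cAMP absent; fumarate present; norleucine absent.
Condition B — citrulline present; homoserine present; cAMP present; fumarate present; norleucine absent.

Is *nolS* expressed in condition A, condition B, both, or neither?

B only

Condition A:
Citrulline is present, so NolA is active.
Homoserine is present, so GorH is inactive.
cAMP is absent, so MorM is inactive.
With no repressor bound, *ulmB* is transcribed.
So UlmB is produced and active.
Activator UlmB is present, so *ulmU* is transcribed.
So UlmU is produced and active.
Fumarate is present, so WexB is active.
No repressor is bound and WexB is active, so *kulD* is transcribed.
So KulD is produced and active.
Norleucine is absent, so QilJ is inactive.
With repressor KulD bound, *jovA* is not transcribed.
So JovA is not produced.
With repressor UlmU bound, *nolS* is not transcribed.
→ *nolS* is OFF in A.
Condition B:
Citrulline is present, so NolA is active.
Homoserine is present, so GorH is inactive.
cAMP is present, so MorM is active.
With repressor MorM bound, *ulmB* is not transcribed.
So UlmB is not produced.
No activator is available at the *ulmU* promoter, so *ulmU* is not transcribed.
So UlmU is not produced.
Fumarate is present, so WexB is active.
No repressor is bound and WexB is active, so *kulD* is transcribed.
So KulD is produced and active.
Norleucine is absent, so QilJ is inactive.
With repressor KulD bound, *jovA* is not transcribed.
So JovA is not produced.
No repressor is bound and NolA is active, so *nolS* is transcribed.
→ *nolS* is ON in B.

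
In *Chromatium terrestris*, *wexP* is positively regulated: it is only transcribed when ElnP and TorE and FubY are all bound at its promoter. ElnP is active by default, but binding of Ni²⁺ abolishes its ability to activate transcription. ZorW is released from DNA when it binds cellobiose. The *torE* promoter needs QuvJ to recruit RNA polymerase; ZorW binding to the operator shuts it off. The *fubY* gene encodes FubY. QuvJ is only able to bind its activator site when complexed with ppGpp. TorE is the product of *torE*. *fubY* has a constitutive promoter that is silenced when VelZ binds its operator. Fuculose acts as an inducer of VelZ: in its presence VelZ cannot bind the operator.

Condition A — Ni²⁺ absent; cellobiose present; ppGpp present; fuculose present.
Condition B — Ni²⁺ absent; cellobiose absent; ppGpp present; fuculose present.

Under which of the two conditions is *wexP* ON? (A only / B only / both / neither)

Condition A:
Ni²⁺ is absent, so ElnP is active.
Cellobiose is present, so ZorW is inactive.
ppGpp is present, so QuvJ is active.
No repressor is bound and QuvJ is active, so *torE* is transcribed.
So TorE is produced and active.
Fuculose is present, so VelZ is inactive.
With no repressor bound, *fubY* is transcribed.
So FubY is produced and active.
No repressor is bound and ElnP and TorE and FubY are active, so *wexP* is transcribed.
→ *wexP* is ON in A.
Condition B:
Ni²⁺ is absent, so ElnP is active.
Cellobiose is absent, so ZorW is active.
ppGpp is present, so QuvJ is active.
With repressor ZorW bound, *torE* is not transcribed.
So TorE is not produced.
Fuculose is present, so VelZ is inactive.
With no repressor bound, *fubY* is transcribed.
So FubY is produced and active.
Required activator TorE is absent, so *wexP* is not transcribed.
→ *wexP* is OFF in B.

A only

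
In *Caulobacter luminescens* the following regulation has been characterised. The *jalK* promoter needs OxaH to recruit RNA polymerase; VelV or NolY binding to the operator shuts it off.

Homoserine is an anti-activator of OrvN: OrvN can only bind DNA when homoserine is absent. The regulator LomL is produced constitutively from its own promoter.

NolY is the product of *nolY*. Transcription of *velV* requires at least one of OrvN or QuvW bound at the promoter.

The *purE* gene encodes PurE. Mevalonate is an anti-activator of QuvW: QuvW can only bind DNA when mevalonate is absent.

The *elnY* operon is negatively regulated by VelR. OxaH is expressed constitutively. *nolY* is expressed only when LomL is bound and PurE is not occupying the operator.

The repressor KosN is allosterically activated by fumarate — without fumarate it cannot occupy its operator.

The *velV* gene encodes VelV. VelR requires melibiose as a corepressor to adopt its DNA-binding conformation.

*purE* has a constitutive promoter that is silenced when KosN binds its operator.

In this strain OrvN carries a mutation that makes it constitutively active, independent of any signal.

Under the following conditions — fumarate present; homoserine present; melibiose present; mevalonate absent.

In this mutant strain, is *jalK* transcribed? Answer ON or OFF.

OxaH is produced constitutively and is active.
OrvN is constitutively active in this strain.
Mevalonate is absent, so QuvW is active.
Activator OrvN is present, so *velV* is transcribed.
So VelV is produced and active.
Fumarate is present, so KosN is active.
With repressor KosN bound, *purE* is not transcribed.
So PurE is not produced.
LomL is produced constitutively and is active.
No repressor is bound and LomL is active, so *nolY* is transcribed.
So NolY is produced and active.
With repressor VelV bound, *jalK* is not transcribed.

OFF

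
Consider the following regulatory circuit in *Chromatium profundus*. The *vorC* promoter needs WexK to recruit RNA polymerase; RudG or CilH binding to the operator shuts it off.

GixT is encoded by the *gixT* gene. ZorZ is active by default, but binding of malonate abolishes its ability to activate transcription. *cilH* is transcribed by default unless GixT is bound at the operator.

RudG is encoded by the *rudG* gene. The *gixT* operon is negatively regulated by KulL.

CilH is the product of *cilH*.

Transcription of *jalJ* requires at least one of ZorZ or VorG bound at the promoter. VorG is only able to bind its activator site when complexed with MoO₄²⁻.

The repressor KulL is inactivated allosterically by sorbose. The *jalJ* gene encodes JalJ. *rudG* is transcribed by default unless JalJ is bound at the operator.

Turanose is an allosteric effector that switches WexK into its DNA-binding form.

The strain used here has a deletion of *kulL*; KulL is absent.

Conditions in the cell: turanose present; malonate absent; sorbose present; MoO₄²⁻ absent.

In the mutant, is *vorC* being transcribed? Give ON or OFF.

ON

Turanose is present, so WexK is active.
Malonate is absent, so ZorZ is active.
MoO₄²⁻ is absent, so VorG is inactive.
Activator ZorZ is present, so *jalJ* is transcribed.
So JalJ is produced and active.
With repressor JalJ bound, *rudG* is not transcribed.
So RudG is not produced.
KulL is non-functional in this strain, so it has no effect.
With no repressor bound, *gixT* is transcribed.
So GixT is produced and active.
With repressor GixT bound, *cilH* is not transcribed.
So CilH is not produced.
No repressor is bound and WexK is active, so *vorC* is transcribed.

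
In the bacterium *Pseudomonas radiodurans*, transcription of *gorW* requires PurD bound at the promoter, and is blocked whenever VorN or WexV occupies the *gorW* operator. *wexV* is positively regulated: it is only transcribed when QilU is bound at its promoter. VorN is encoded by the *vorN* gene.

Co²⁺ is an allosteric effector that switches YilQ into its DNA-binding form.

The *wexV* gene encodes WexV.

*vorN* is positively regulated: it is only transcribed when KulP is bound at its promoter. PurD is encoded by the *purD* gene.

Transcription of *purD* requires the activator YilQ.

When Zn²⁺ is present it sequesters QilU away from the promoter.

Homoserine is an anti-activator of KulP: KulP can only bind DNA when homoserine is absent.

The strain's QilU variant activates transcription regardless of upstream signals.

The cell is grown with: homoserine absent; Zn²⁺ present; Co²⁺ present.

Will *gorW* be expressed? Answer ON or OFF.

Homoserine is absent, so KulP is active.
No repressor is bound and KulP is active, so *vorN* is transcribed.
So VorN is produced and active.
QilU is constitutively active in this strain.
No repressor is bound and QilU is active, so *wexV* is transcribed.
So WexV is produced and active.
Co²⁺ is present, so YilQ is active.
No repressor is bound and YilQ is active, so *purD* is transcribed.
So PurD is produced and active.
With repressor VorN bound, *gorW* is not transcribed.

OFF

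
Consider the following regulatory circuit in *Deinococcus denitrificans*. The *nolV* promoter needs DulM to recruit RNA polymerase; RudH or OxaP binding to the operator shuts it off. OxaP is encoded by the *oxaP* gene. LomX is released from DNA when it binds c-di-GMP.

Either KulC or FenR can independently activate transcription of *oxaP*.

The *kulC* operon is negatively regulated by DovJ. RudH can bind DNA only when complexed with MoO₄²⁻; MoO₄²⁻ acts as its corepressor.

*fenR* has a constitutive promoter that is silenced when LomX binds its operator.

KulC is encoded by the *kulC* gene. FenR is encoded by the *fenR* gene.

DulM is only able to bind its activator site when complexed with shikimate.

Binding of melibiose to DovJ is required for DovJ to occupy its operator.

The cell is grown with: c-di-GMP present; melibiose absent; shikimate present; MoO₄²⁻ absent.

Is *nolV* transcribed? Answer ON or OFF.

OFF

MoO₄²⁻ is absent, so RudH is inactive.
Shikimate is present, so DulM is active.
Melibiose is absent, so DovJ is inactive.
With no repressor bound, *kulC* is transcribed.
So KulC is produced and active.
c-di-GMP is present, so LomX is inactive.
With no repressor bound, *fenR* is transcribed.
So FenR is produced and active.
Activator KulC is present, so *oxaP* is transcribed.
So OxaP is produced and active.
With repressor OxaP bound, *nolV* is not transcribed.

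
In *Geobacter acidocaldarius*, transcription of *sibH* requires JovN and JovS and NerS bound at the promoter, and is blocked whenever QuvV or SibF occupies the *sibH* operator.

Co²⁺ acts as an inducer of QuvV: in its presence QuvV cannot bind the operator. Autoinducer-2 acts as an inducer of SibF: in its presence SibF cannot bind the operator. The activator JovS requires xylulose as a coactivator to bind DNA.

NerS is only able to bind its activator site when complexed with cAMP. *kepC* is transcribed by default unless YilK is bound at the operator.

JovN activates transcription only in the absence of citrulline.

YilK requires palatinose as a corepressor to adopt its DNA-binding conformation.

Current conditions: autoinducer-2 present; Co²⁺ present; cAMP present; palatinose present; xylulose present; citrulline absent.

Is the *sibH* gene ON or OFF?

ON

Co²⁺ is present, so QuvV is inactive.
Autoinducer-2 is present, so SibF is inactive.
Citrulline is absent, so JovN is active.
Xylulose is present, so JovS is active.
cAMP is present, so NerS is active.
No repressor is bound and JovN and JovS and NerS are active, so *sibH* is transcribed.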